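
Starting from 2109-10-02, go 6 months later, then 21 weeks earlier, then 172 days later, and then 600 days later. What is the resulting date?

December 18, 2111

Adding 6 months from October 2, 2109:
month 10 + 6 = 16, which is month 4 of year 2110 → April 2110.
Day 2 is valid in April, giving April 2, 2110.
Going back 21 weeks (= 147 days) from April 2, 2110:
Going back 2 days from April 2, 2110 reaches the end of the previous month; 147 − 2 = 145 left.
March 2110 has 31 days: 145 − 31 = 114 left.
February 2110 has 28 days (2110 is not a leap year): 114 − 28 = 86 left.
January 2110 has 31 days: 86 − 31 = 55 left.
December 2109 has 31 days: 55 − 31 = 24 left.
November 2109 has 30 days; 30 − 24 = 6 → November 6, 2109.
Adding 172 days from November 6, 2109:
November has 30 days, so 30 − 6 = 24 days remain after November 6, 2109; 172 − 24 = 148 left.
December 2109 has 31 days: 148 − 31 = 117 left.
January 2110 has 31 days: 117 − 31 = 86 left.
February 2110 has 28 days (2110 is not a leap year): 86 − 28 = 58 left.
March 2110 has 31 days: 58 − 31 = 27 left.
27 days into April 2110 → April 27, 2110.
Counting forward 600 days from April 27, 2110:
April has 30 days, so 30 − 27 = 3 days remain after April 27, 2110; 600 − 3 = 597 left.
May 2110 has 31 days: 597 − 31 = 566 left.
June 2110 has 30 days: 566 − 30 = 536 left.
July 2110 has 31 days: 536 − 31 = 505 left.
August 2110 has 31 days: 505 − 31 = 474 left.
September 2110 has 30 days: 474 − 30 = 444 left.
October 2110 has 31 days: 444 − 31 = 413 left.
November 2110 has 30 days: 413 − 30 = 383 left.
December 2110 has 31 days: 383 − 31 = 352 left.
January 2111 has 31 days: 352 − 31 = 321 left.
February 2111 has 28 days (2111 is not a leap year): 321 − 28 = 293 left.
March 2111 has 31 days: 293 − 31 = 262 left.
April 2111 has 30 days: 262 − 30 = 232 left.
May 2111 has 31 days: 232 − 31 = 201 left.
June 2111 has 30 days: 201 − 30 = 171 left.
July 2111 has 31 days: 171 − 31 = 140 left.
August 2111 has 31 days: 140 − 31 = 109 left.
September 2111 has 30 days: 109 − 30 = 79 left.
October 2111 has 31 days: 79 − 31 = 48 left.
November 2111 has 30 days: 48 − 30 = 18 left.
18 days into December 2111 → December 18, 2111.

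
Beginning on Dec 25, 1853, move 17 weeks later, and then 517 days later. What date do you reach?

Advancing 17 weeks (= 119 days) from December 25, 1853:
December has 31 days, so 31 − 25 = 6 days remain after December 25, 1853; 119 − 6 = 113 left.
January 1854 has 31 days: 113 − 31 = 82 left.
February 1854 has 28 days (1854 is not a leap year): 82 − 28 = 54 left.
March 1854 has 31 days: 54 − 31 = 23 left.
23 days into April 1854 → April 23, 1854.
Advancing 517 days from April 23, 1854:
April has 30 days, so 30 − 23 = 7 days remain after April 23, 1854; 517 − 7 = 510 left.
May 1854 has 31 days: 510 − 31 = 479 left.
June 1854 has 30 days: 479 − 30 = 449 left.
July 1854 has 31 days: 449 − 31 = 418 left.
August 1854 has 31 days: 418 − 31 = 387 left.
September 1854 has 30 days: 387 − 30 = 357 left.
October 1854 has 31 days: 357 − 31 = 326 left.
November 1854 has 30 days: 326 − 30 = 296 left.
December 1854 has 31 days: 296 − 31 = 265 left.
January 1855 has 31 days: 265 − 31 = 234 left.
February 1855 has 28 days (1855 is not a leap year): 234 − 28 = 206 left.
March 1855 has 31 days: 206 − 31 = 175 left.
April 1855 has 30 days: 175 − 30 = 145 left.
May 1855 has 31 days: 145 − 31 = 114 left.
June 1855 has 30 days: 114 − 30 = 84 left.
July 1855 has 31 days: 84 − 31 = 53 left.
August 1855 has 31 days: 53 − 31 = 22 left.
22 days into September 1855 → September 22, 1855.

September 22, 1855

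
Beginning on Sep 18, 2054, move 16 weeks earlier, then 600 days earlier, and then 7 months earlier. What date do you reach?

Going back 16 weeks (= 112 days) from September 18, 2054:
Going back 18 days from September 18, 2054 reaches the end of the previous month; 112 − 18 = 94 left.
August 2054 has 31 days: 94 − 31 = 63 left.
July 2054 has 31 days: 63 − 31 = 32 left.
June 2054 has 30 days: 32 − 30 = 2 left.
May 2054 has 31 days; 31 − 2 = 29 → May 29, 2054.
Counting back 600 days from May 29, 2054:
Going back 29 days from May 29, 2054 reaches the end of the previous month; 600 − 29 = 571 left.
April 2054 has 30 days: 571 − 30 = 541 left.
March 2054 has 31 days: 541 − 31 = 510 left.
February 2054 has 28 days (2054 is not a leap year): 510 − 28 = 482 left.
January 2054 has 31 days: 482 − 31 = 451 left.
December 2053 has 31 days: 451 − 31 = 420 left.
November 2053 has 30 days: 420 − 30 = 390 left.
October 2053 has 31 days: 390 − 31 = 359 left.
September 2053 has 30 days: 359 − 30 = 329 left.
August 2053 has 31 days: 329 − 31 = 298 left.
July 2053 has 31 days: 298 − 31 = 267 left.
June 2053 has 30 days: 267 − 30 = 237 left.
May 2053 has 31 days: 237 − 31 = 206 left.
April 2053 has 30 days: 206 − 30 = 176 left.
March 2053 has 31 days: 176 − 31 = 145 left.
February 2053 has 28 days (2053 is not a leap year): 145 − 28 = 117 left.
January 2053 has 31 days: 117 − 31 = 86 left.
December 2052 has 31 days: 86 − 31 = 55 left.
November 2052 has 30 days: 55 − 30 = 25 left.
October 2052 has 31 days; 31 − 25 = 6 → October 6, 2052.
Subtracting 7 months from October 6, 2052:
month 10 − 7 = 3 → March 2052.
Day 6 is valid in March, giving March 6, 2052.

March 6, 2052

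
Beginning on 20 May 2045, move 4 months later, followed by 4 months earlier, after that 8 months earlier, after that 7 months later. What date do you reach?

Advancing 4 months from May 20, 2045:
month 5 + 4 = 9 → September 2045.
Day 20 is valid in September, giving September 20, 2045.
Going back 4 months from September 20, 2045:
month 9 − 4 = 5 → May 2045.
Day 20 is valid in May, giving May 20, 2045.
Subtracting 8 months from May 20, 2045:
month 5 − 8 = -3, which is month 9 of year 2044 → September 2044.
Day 20 is valid in September, giving September 20, 2044.
Counting forward 7 months from September 20, 2044:
month 9 + 7 = 16, which is month 4 of year 2045 → April 2045.
Day 20 is valid in April, giving April 20, 2045.

April 20, 2045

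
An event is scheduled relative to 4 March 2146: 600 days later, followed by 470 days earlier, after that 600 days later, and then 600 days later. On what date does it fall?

October 24, 2149

Counting forward 600 days from March 4, 2146:
March has 31 days, so 31 − 4 = 27 days remain after March 4, 2146; 600 − 27 = 573 left.
April 2146 has 30 days: 573 − 30 = 543 left.
May 2146 has 31 days: 543 − 31 = 512 left.
June 2146 has 30 days: 512 − 30 = 482 left.
July 2146 has 31 days: 482 − 31 = 451 left.
August 2146 has 31 days: 451 − 31 = 420 left.
September 2146 has 30 days: 420 − 30 = 390 left.
October 2146 has 31 days: 390 − 31 = 359 left.
November 2146 has 30 days: 359 − 30 = 329 left.
December 2146 has 31 days: 329 − 31 = 298 left.
January 2147 has 31 days: 298 − 31 = 267 left.
February 2147 has 28 days (2147 is not a leap year): 267 − 28 = 239 left.
March 2147 has 31 days: 239 − 31 = 208 left.
April 2147 has 30 days: 208 − 30 = 178 left.
May 2147 has 31 days: 178 − 31 = 147 left.
June 2147 has 30 days: 147 − 30 = 117 left.
July 2147 has 31 days: 117 − 31 = 86 left.
August 2147 has 31 days: 86 − 31 = 55 left.
September 2147 has 30 days: 55 − 30 = 25 left.
25 days into October 2147 → October 25, 2147.
Subtracting 470 days from October 25, 2147:
Going back 25 days from October 25, 2147 reaches the end of the previous month; 470 − 25 = 445 left.
September 2147 has 30 days: 445 − 30 = 415 left.
August 2147 has 31 days: 415 − 31 = 384 left.
July 2147 has 31 days: 384 − 31 = 353 left.
June 2147 has 30 days: 353 − 30 = 323 left.
May 2147 has 31 days: 323 − 31 = 292 left.
April 2147 has 30 days: 292 − 30 = 262 left.
March 2147 has 31 days: 262 − 31 = 231 left.
February 2147 has 28 days (2147 is not a leap year): 231 − 28 = 203 left.
January 2147 has 31 days: 203 − 31 = 172 left.
December 2146 has 31 days: 172 − 31 = 141 left.
November 2146 has 30 days: 141 − 30 = 111 left.
October 2146 has 31 days: 111 − 31 = 80 left.
September 2146 has 30 days: 80 − 30 = 50 left.
August 2146 has 31 days: 50 − 31 = 19 left.
July 2146 has 31 days; 31 − 19 = 12 → July 12, 2146.
Adding 600 days from July 12, 2146:
July has 31 days, so 31 − 12 = 19 days remain after July 12, 2146; 600 − 19 = 581 left.
August 2146 has 31 days: 581 − 31 = 550 left.
September 2146 has 30 days: 550 − 30 = 520 left.
October 2146 has 31 days: 520 − 31 = 489 left.
November 2146 has 30 days: 489 − 30 = 459 left.
December 2146 has 31 days: 459 − 31 = 428 left.
January 2147 has 31 days: 428 − 31 = 397 left.
February 2147 has 28 days (2147 is not a leap year): 397 − 28 = 369 left.
March 2147 has 31 days: 369 − 31 = 338 left.
April 2147 has 30 days: 338 − 30 = 308 left.
May 2147 has 31 days: 308 − 31 = 277 left.
June 2147 has 30 days: 277 − 30 = 247 left.
July 2147 has 31 days: 247 − 31 = 216 left.
August 2147 has 31 days: 216 − 31 = 185 left.
September 2147 has 30 days: 185 − 30 = 155 left.
October 2147 has 31 days: 155 − 31 = 124 left.
November 2147 has 30 days: 124 − 30 = 94 left.
December 2147 has 31 days: 94 − 31 = 63 left.
January 2148 has 31 days: 63 − 31 = 32 left.
February 2148 has 29 days (2148 is a leap year): 32 − 29 = 3 left.
3 days into March 2148 → March 3, 2148.
Advancing 600 days from March 3, 2148:
March has 31 days, so 31 − 3 = 28 days remain after March 3, 2148; 600 − 28 = 572 left.
April 2148 has 30 days: 572 − 30 = 542 left.
May 2148 has 31 days: 542 − 31 = 511 left.
June 2148 has 30 days: 511 − 30 = 481 left.
July 2148 has 31 days: 481 − 31 = 450 left.
August 2148 has 31 days: 450 − 31 = 419 left.
September 2148 has 30 days: 419 − 30 = 389 left.
October 2148 has 31 days: 389 − 31 = 358 left.
November 2148 has 30 days: 358 − 30 = 328 left.
December 2148 has 31 days: 328 − 31 = 297 left.
January 2149 has 31 days: 297 − 31 = 266 left.
February 2149 has 28 days (2149 is not a leap year): 266 − 28 = 238 left.
March 2149 has 31 days: 238 − 31 = 207 left.
April 2149 has 30 days: 207 − 30 = 177 left.
May 2149 has 31 days: 177 − 31 = 146 left.
June 2149 has 30 days: 146 − 30 = 116 left.
July 2149 has 31 days: 116 − 31 = 85 left.
August 2149 has 31 days: 85 − 31 = 54 left.
September 2149 has 30 days: 54 − 30 = 24 left.
24 days into October 2149 → October 24, 2149.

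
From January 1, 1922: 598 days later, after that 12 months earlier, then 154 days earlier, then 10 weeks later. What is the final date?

Adding 598 days from January 1, 1922:
January has 31 days, so 31 − 1 = 30 days remain after January 1, 1922; 598 − 30 = 568 left.
February 1922 has 28 days (1922 is not a leap year): 568 − 28 = 540 left.
March 1922 has 31 days: 540 − 31 = 509 left.
April 1922 has 30 days: 509 − 30 = 479 left.
May 1922 has 31 days: 479 − 31 = 448 left.
June 1922 has 30 days: 448 − 30 = 418 left.
July 1922 has 31 days: 418 − 31 = 387 left.
August 1922 has 31 days: 387 − 31 = 356 left.
September 1922 has 30 days: 356 − 30 = 326 left.
October 1922 has 31 days: 326 − 31 = 295 left.
November 1922 has 30 days: 295 − 30 = 265 left.
December 1922 has 31 days: 265 − 31 = 234 left.
January 1923 has 31 days: 234 − 31 = 203 left.
February 1923 has 28 days (1923 is not a leap year): 203 − 28 = 175 left.
March 1923 has 31 days: 175 − 31 = 144 left.
April 1923 has 30 days: 144 − 30 = 114 left.
May 1923 has 31 days: 114 − 31 = 83 left.
June 1923 has 30 days: 83 − 30 = 53 left.
July 1923 has 31 days: 53 − 31 = 22 left.
22 days into August 1923 → August 22, 1923.
Subtracting 12 months from August 22, 1923:
month 8 − 12 = -4, which is month 8 of year 1922 → August 1922.
Day 22 is valid in August, giving August 22, 1922.
Subtracting 154 days from August 22, 1922:
Going back 22 days from August 22, 1922 reaches the end of the previous month; 154 − 22 = 132 left.
July 1922 has 31 days: 132 − 31 = 101 left.
June 1922 has 30 days: 101 − 30 = 71 left.
May 1922 has 31 days: 71 − 31 = 40 left.
April 1922 has 30 days: 40 − 30 = 10 left.
March 1922 has 31 days; 31 − 10 = 21 → March 21, 1922.
Advancing 10 weeks (= 70 days) from March 21, 1922:
March has 31 days, so 31 − 21 = 10 days remain after March 21, 1922; 70 − 10 = 60 left.
April 1922 has 30 days: 60 − 30 = 30 left.
30 days into May 1922 → May 30, 1922.

May 30, 1922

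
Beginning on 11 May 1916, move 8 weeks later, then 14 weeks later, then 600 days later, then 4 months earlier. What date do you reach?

February 4, 1918

Advancing 8 weeks (= 56 days) from May 11, 1916:
May has 31 days, so 31 − 11 = 20 days remain after May 11, 1916; 56 − 20 = 36 left.
June 1916 has 30 days: 36 − 30 = 6 left.
6 days into July 1916 → July 6, 1916.
Advancing 14 weeks (= 98 days) from July 6, 1916:
July has 31 days, so 31 − 6 = 25 days remain after July 6, 1916; 98 − 25 = 73 left.
August 1916 has 31 days: 73 − 31 = 42 left.
September 1916 has 30 days: 42 − 30 = 12 left.
12 days into October 1916 → October 12, 1916.
Advancing 600 days from October 12, 1916:
October has 31 days, so 31 − 12 = 19 days remain after October 12, 1916; 600 − 19 = 581 left.
November 1916 has 30 days: 581 − 30 = 551 left.
December 1916 has 31 days: 551 − 31 = 520 left.
January 1917 has 31 days: 520 − 31 = 489 left.
February 1917 has 28 days (1917 is not a leap year): 489 − 28 = 461 left.
March 1917 has 31 days: 461 − 31 = 430 left.
April 1917 has 30 days: 430 − 30 = 400 left.
May 1917 has 31 days: 400 − 31 = 369 left.
June 1917 has 30 days: 369 − 30 = 339 left.
July 1917 has 31 days: 339 − 31 = 308 left.
August 1917 has 31 days: 308 − 31 = 277 left.
September 1917 has 30 days: 277 − 30 = 247 left.
October 1917 has 31 days: 247 − 31 = 216 left.
November 1917 has 30 days: 216 − 30 = 186 left.
December 1917 has 31 days: 186 − 31 = 155 left.
January 1918 has 31 days: 155 − 31 = 124 left.
February 1918 has 28 days (1918 is not a leap year): 124 − 28 = 96 left.
March 1918 has 31 days: 96 − 31 = 65 left.
April 1918 has 30 days: 65 − 30 = 35 left.
May 1918 has 31 days: 35 − 31 = 4 left.
4 days into June 1918 → June 4, 1918.
Subtracting 4 months from June 4, 1918:
month 6 − 4 = 2 → February 1918.
Day 4 is valid in February, giving February 4, 1918.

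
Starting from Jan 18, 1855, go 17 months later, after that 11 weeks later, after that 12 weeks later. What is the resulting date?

November 26, 1856

Counting forward 17 months from January 18, 1855:
month 1 + 17 = 18, which is month 6 of year 1856 → June 1856.
Day 18 is valid in June, giving June 18, 1856.
Advancing 11 weeks (= 77 days) from June 18, 1856:
June has 30 days, so 30 − 18 = 12 days remain after June 18, 1856; 77 − 12 = 65 left.
July 1856 has 31 days: 65 − 31 = 34 left.
August 1856 has 31 days: 34 − 31 = 3 left.
3 days into September 1856 → September 3, 1856.
Counting forward 12 weeks (= 84 days) from September 3, 1856:
September has 30 days, so 30 − 3 = 27 days remain after September 3, 1856; 84 − 27 = 57 left.
October 1856 has 31 days: 57 − 31 = 26 left.
26 days into November 1856 → November 26, 1856.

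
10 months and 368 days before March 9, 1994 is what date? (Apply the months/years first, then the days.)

Counting back 10 months and 368 days from March 9, 1994: first the month/year part, then the days.
month 3 − 10 = -7, which is month 5 of year 1993 → May 1993.
Day 9 is valid in May, giving May 9, 1993.
Now subtract 368 days from May 9, 1993.
Going back 9 days from May 9, 1993 reaches the end of the previous month; 368 − 9 = 359 left.
April 1993 has 30 days: 359 − 30 = 329 left.
March 1993 has 31 days: 329 − 31 = 298 left.
February 1993 has 28 days (1993 is not a leap year): 298 − 28 = 270 left.
January 1993 has 31 days: 270 − 31 = 239 left.
December 1992 has 31 days: 239 − 31 = 208 left.
November 1992 has 30 days: 208 − 30 = 178 left.
October 1992 has 31 days: 178 − 31 = 147 left.
September 1992 has 30 days: 147 − 30 = 117 left.
August 1992 has 31 days: 117 − 31 = 86 left.
July 1992 has 31 days: 86 − 31 = 55 left.
June 1992 has 30 days: 55 − 30 = 25 left.
May 1992 has 31 days; 31 − 25 = 6 → May 6, 1992.

May 6, 1992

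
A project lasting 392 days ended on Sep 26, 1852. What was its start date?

Subtracting 392 days from September 26, 1852.
Going back 26 days from September 26, 1852 reaches the end of the previous month; 392 − 26 = 366 left.
August 1852 has 31 days: 366 − 31 = 335 left.
July 1852 has 31 days: 335 − 31 = 304 left.
June 1852 has 30 days: 304 − 30 = 274 left.
May 1852 has 31 days: 274 − 31 = 243 left.
April 1852 has 30 days: 243 − 30 = 213 left.
March 1852 has 31 days: 213 − 31 = 182 left.
February 1852 has 29 days (1852 is a leap year): 182 − 29 = 153 left.
January 1852 has 31 days: 153 − 31 = 122 left.
December 1851 has 31 days: 122 − 31 = 91 left.
November 1851 has 30 days: 91 − 30 = 61 left.
October 1851 has 31 days: 61 − 31 = 30 left.
September 1851 has 30 days: 30 − 30 = 0 left.
August 1851 has 31 days; 31 − 0 = 31 → August 31, 1851.

August 31, 1851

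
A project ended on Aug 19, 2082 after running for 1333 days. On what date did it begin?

Going back 1333 days from August 19, 2082.
Going back 19 days from August 19, 2082 reaches the end of the previous month; 1333 − 19 = 1314 left.
July 2082 has 31 days: 1314 − 31 = 1283 left.
June 2082 has 30 days: 1283 − 30 = 1253 left.
May 2082 has 31 days: 1253 − 31 = 1222 left.
April 2082 has 30 days: 1222 − 30 = 1192 left.
March 2082 has 31 days: 1192 − 31 = 1161 left.
February 2082 has 28 days (2082 is not a leap year): 1161 − 28 = 1133 left.
January 2082 has 31 days: 1133 − 31 = 1102 left.
December 2081 has 31 days: 1102 − 31 = 1071 left.
November 2081 has 30 days: 1071 − 30 = 1041 left.
October 2081 has 31 days: 1041 − 31 = 1010 left.
September 2081 has 30 days: 1010 − 30 = 980 left.
August 2081 has 31 days: 980 − 31 = 949 left.
July 2081 has 31 days: 949 − 31 = 918 left.
June 2081 has 30 days: 918 − 30 = 888 left.
May 2081 has 31 days: 888 − 31 = 857 left.
April 2081 has 30 days: 857 − 30 = 827 left.
March 2081 has 31 days: 827 − 31 = 796 left.
February 2081 has 28 days (2081 is not a leap year): 796 − 28 = 768 left.
January 2081 has 31 days: 768 − 31 = 737 left.
December 2080 has 31 days: 737 − 31 = 706 left.
November 2080 has 30 days: 706 − 30 = 676 left.
October 2080 has 31 days: 676 − 31 = 645 left.
September 2080 has 30 days: 645 − 30 = 615 left.
August 2080 has 31 days: 615 − 31 = 584 left.
July 2080 has 31 days: 584 − 31 = 553 left.
June 2080 has 30 days: 553 − 30 = 523 left.
May 2080 has 31 days: 523 − 31 = 492 left.
April 2080 has 30 days: 492 − 30 = 462 left.
March 2080 has 31 days: 462 − 31 = 431 left.
February 2080 has 29 days (2080 is a leap year): 431 − 29 = 402 left.
January 2080 has 31 days: 402 − 31 = 371 left.
December 2079 has 31 days: 371 − 31 = 340 left.
November 2079 has 30 days: 340 − 30 = 310 left.
October 2079 has 31 days: 310 − 31 = 279 left.
September 2079 has 30 days: 279 − 30 = 249 left.
August 2079 has 31 days: 249 − 31 = 218 left.
July 2079 has 31 days: 218 − 31 = 187 left.
June 2079 has 30 days: 187 − 30 = 157 left.
May 2079 has 31 days: 157 − 31 = 126 left.
April 2079 has 30 days: 126 − 30 = 96 left.
March 2079 has 31 days: 96 − 31 = 65 left.
February 2079 has 28 days (2079 is not a leap year): 65 − 28 = 37 left.
January 2079 has 31 days: 37 − 31 = 6 left.
December 2078 has 31 days; 31 − 6 = 25 → December 25, 2078.

December 25, 2078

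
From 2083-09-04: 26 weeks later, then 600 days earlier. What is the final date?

Advancing 26 weeks (= 182 days) from September 4, 2083:
September has 30 days, so 30 − 4 = 26 days remain after September 4, 2083; 182 − 26 = 156 left.
October 2083 has 31 days: 156 − 31 = 125 left.
November 2083 has 30 days: 125 − 30 = 95 left.
December 2083 has 31 days: 95 − 31 = 64 left.
January 2084 has 31 days: 64 − 31 = 33 left.
February 2084 has 29 days (2084 is a leap year): 33 − 29 = 4 left.
4 days into March 2084 → March 4, 2084.
Counting back 600 days from March 4, 2084:
Going back 4 days from March 4, 2084 reaches the end of the previous month; 600 − 4 = 596 left.
February 2084 has 29 days (2084 is a leap year): 596 − 29 = 567 left.
January 2084 has 31 days: 567 − 31 = 536 left.
December 2083 has 31 days: 536 − 31 = 505 left.
November 2083 has 30 days: 505 − 30 = 475 left.
October 2083 has 31 days: 475 − 31 = 444 left.
September 2083 has 30 days: 444 − 30 = 414 left.
August 2083 has 31 days: 414 − 31 = 383 left.
July 2083 has 31 days: 383 − 31 = 352 left.
June 2083 has 30 days: 352 − 30 = 322 left.
May 2083 has 31 days: 322 − 31 = 291 left.
April 2083 has 30 days: 291 − 30 = 261 left.
March 2083 has 31 days: 261 − 31 = 230 left.
February 2083 has 28 days (2083 is not a leap year): 230 − 28 = 202 left.
January 2083 has 31 days: 202 − 31 = 171 left.
December 2082 has 31 days: 171 − 31 = 140 left.
November 2082 has 30 days: 140 − 30 = 110 left.
October 2082 has 31 days: 110 − 31 = 79 left.
September 2082 has 30 days: 79 − 30 = 49 left.
August 2082 has 31 days: 49 − 31 = 18 left.
July 2082 has 31 days; 31 − 18 = 13 → July 13, 2082.

July 13, 2082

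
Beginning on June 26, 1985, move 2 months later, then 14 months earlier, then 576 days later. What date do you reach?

January 23, 1986

Counting forward 2 months from June 26, 1985:
month 6 + 2 = 8 → August 1985.
Day 26 is valid in August, giving August 26, 1985.
Subtracting 14 months from August 26, 1985:
month 8 − 14 = -6, which is month 6 of year 1984 → June 1984.
Day 26 is valid in June, giving June 26, 1984.
Counting forward 576 days from June 26, 1984:
June has 30 days, so 30 − 26 = 4 days remain after June 26, 1984; 576 − 4 = 572 left.
July 1984 has 31 days: 572 − 31 = 541 left.
August 1984 has 31 days: 541 − 31 = 510 left.
September 1984 has 30 days: 510 − 30 = 480 left.
October 1984 has 31 days: 480 − 31 = 449 left.
November 1984 has 30 days: 449 − 30 = 419 left.
December 1984 has 31 days: 419 − 31 = 388 left.
January 1985 has 31 days: 388 − 31 = 357 left.
February 1985 has 28 days (1985 is not a leap year): 357 − 28 = 329 left.
March 1985 has 31 days: 329 − 31 = 298 left.
April 1985 has 30 days: 298 − 30 = 268 left.
May 1985 has 31 days: 268 − 31 = 237 left.
June 1985 has 30 days: 237 − 30 = 207 left.
July 1985 has 31 days: 207 − 31 = 176 left.
August 1985 has 31 days: 176 − 31 = 145 left.
September 1985 has 30 days: 145 − 30 = 115 left.
October 1985 has 31 days: 115 − 31 = 84 left.
November 1985 has 30 days: 84 − 30 = 54 left.
December 1985 has 31 days: 54 − 31 = 23 left.
23 days into January 1986 → January 23, 1986.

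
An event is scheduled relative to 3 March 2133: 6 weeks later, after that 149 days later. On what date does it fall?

Adding 6 weeks (= 42 days) from March 3, 2133:
March has 31 days, so 31 − 3 = 28 days remain after March 3, 2133; 42 − 28 = 14 left.
14 days into April 2133 → April 14, 2133.
Adding 149 days from April 14, 2133:
April has 30 days, so 30 − 14 = 16 days remain after April 14, 2133; 149 − 16 = 133 left.
May 2133 has 31 days: 133 − 31 = 102 left.
June 2133 has 30 days: 102 − 30 = 72 left.
July 2133 has 31 days: 72 − 31 = 41 left.
August 2133 has 31 days: 41 − 31 = 10 left.
10 days into September 2133 → September 10, 2133.

September 10, 2133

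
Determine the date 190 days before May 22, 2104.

Subtracting 190 days from May 22, 2104.
Going back 22 days from May 22, 2104 reaches the end of the previous month; 190 − 22 = 168 left.
April 2104 has 30 days: 168 − 30 = 138 left.
March 2104 has 31 days: 138 − 31 = 107 left.
February 2104 has 29 days (2104 is a leap year): 107 − 29 = 78 left.
January 2104 has 31 days: 78 − 31 = 47 left.
December 2103 has 31 days: 47 − 31 = 16 left.
November 2103 has 30 days; 30 − 16 = 14 → November 14, 2103.

November 14, 2103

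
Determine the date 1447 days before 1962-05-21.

Subtracting 1447 days from May 21, 1962.
Going back 21 days from May 21, 1962 reaches the end of the previous month; 1447 − 21 = 1426 left.
April 1962 has 30 days: 1426 − 30 = 1396 left.
March 1962 has 31 days: 1396 − 31 = 1365 left.
February 1962 has 28 days (1962 is not a leap year): 1365 − 28 = 1337 left.
January 1962 has 31 days: 1337 − 31 = 1306 left.
December 1961 has 31 days: 1306 − 31 = 1275 left.
November 1961 has 30 days: 1275 − 30 = 1245 left.
October 1961 has 31 days: 1245 − 31 = 1214 left.
September 1961 has 30 days: 1214 − 30 = 1184 left.
August 1961 has 31 days: 1184 − 31 = 1153 left.
July 1961 has 31 days: 1153 − 31 = 1122 left.
June 1961 has 30 days: 1122 − 30 = 1092 left.
May 1961 has 31 days: 1092 − 31 = 1061 left.
April 1961 has 30 days: 1061 − 30 = 1031 left.
March 1961 has 31 days: 1031 − 31 = 1000 left.
February 1961 has 28 days (1961 is not a leap year): 1000 − 28 = 972 left.
January 1961 has 31 days: 972 − 31 = 941 left.
December 1960 has 31 days: 941 − 31 = 910 left.
November 1960 has 30 days: 910 − 30 = 880 left.
October 1960 has 31 days: 880 − 31 = 849 left.
September 1960 has 30 days: 849 − 30 = 819 left.
August 1960 has 31 days: 819 − 31 = 788 left.
July 1960 has 31 days: 788 − 31 = 757 left.
June 1960 has 30 days: 757 − 30 = 727 left.
May 1960 has 31 days: 727 − 31 = 696 left.
April 1960 has 30 days: 696 − 30 = 666 left.
March 1960 has 31 days: 666 − 31 = 635 left.
February 1960 has 29 days (1960 is a leap year): 635 − 29 = 606 left.
January 1960 has 31 days: 606 − 31 = 575 left.
December 1959 has 31 days: 575 − 31 = 544 left.
November 1959 has 30 days: 544 − 30 = 514 left.
October 1959 has 31 days: 514 − 31 = 483 left.
September 1959 has 30 days: 483 − 30 = 453 left.
August 1959 has 31 days: 453 − 31 = 422 left.
July 1959 has 31 days: 422 − 31 = 391 left.
June 1959 has 30 days: 391 − 30 = 361 left.
May 1959 has 31 days: 361 − 31 = 330 left.
April 1959 has 30 days: 330 − 30 = 300 left.
March 1959 has 31 days: 300 − 31 = 269 left.
February 1959 has 28 days (1959 is not a leap year): 269 − 28 = 241 left.
January 1959 has 31 days: 241 − 31 = 210 left.
December 1958 has 31 days: 210 − 31 = 179 left.
November 1958 has 30 days: 179 − 30 = 149 left.
October 1958 has 31 days: 149 − 31 = 118 left.
September 1958 has 30 days: 118 − 30 = 88 left.
August 1958 has 31 days: 88 − 31 = 57 left.
July 1958 has 31 days: 57 − 31 = 26 left.
June 1958 has 30 days; 30 − 26 = 4 → June 4, 1958.

June 4, 1958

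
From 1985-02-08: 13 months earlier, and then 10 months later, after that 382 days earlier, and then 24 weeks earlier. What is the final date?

May 8, 1983

Subtracting 13 months from February 8, 1985:
month 2 − 13 = -11, which is month 1 of year 1984 → January 1984.
Day 8 is valid in January, giving January 8, 1984.
Adding 10 months from January 8, 1984:
month 1 + 10 = 11 → November 1984.
Day 8 is valid in November, giving November 8, 1984.
Subtracting 382 days from November 8, 1984:
Going back 8 days from November 8, 1984 reaches the end of the previous month; 382 − 8 = 374 left.
October 1984 has 31 days: 374 − 31 = 343 left.
September 1984 has 30 days: 343 − 30 = 313 left.
August 1984 has 31 days: 313 − 31 = 282 left.
July 1984 has 31 days: 282 − 31 = 251 left.
June 1984 has 30 days: 251 − 30 = 221 left.
May 1984 has 31 days: 221 − 31 = 190 left.
April 1984 has 30 days: 190 − 30 = 160 left.
March 1984 has 31 days: 160 − 31 = 129 left.
February 1984 has 29 days (1984 is a leap year): 129 − 29 = 100 left.
January 1984 has 31 days: 100 − 31 = 69 left.
December 1983 has 31 days: 69 − 31 = 38 left.
November 1983 has 30 days: 38 − 30 = 8 left.
October 1983 has 31 days; 31 − 8 = 23 → October 23, 1983.
Subtracting 24 weeks (= 168 days) from October 23, 1983:
Going back 23 days from October 23, 1983 reaches the end of the previous month; 168 − 23 = 145 left.
September 1983 has 30 days: 145 − 30 = 115 left.
August 1983 has 31 days: 115 − 31 = 84 left.
July 1983 has 31 days: 84 − 31 = 53 left.
June 1983 has 30 days: 53 − 30 = 23 left.
May 1983 has 31 days; 31 − 23 = 8 → May 8, 1983.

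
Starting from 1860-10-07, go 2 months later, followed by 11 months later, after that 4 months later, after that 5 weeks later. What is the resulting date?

Adding 2 months from October 7, 1860:
month 10 + 2 = 12 → December 1860.
Day 7 is valid in December, giving December 7, 1860.
Advancing 11 months from December 7, 1860:
month 12 + 11 = 23, which is month 11 of year 1861 → November 1861.
Day 7 is valid in November, giving November 7, 1861.
Adding 4 months from November 7, 1861:
month 11 + 4 = 15, which is month 3 of year 1862 → March 1862.
Day 7 is valid in March, giving March 7, 1862.
Advancing 5 weeks (= 35 days) from March 7, 1862:
March has 31 days, so 31 − 7 = 24 days remain after March 7, 1862; 35 − 24 = 11 left.
11 days into April 1862 → April 11, 1862.

April 11, 1862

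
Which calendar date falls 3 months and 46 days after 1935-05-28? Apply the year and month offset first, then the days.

October 13, 1935

Adding 3 months and 46 days from May 28, 1935: first the month/year part, then the days.
month 5 + 3 = 8 → August 1935.
Day 28 is valid in August, giving August 28, 1935.
Now add 46 days from August 28, 1935.
August has 31 days, so 31 − 28 = 3 days remain after August 28, 1935; 46 − 3 = 43 left.
September 1935 has 30 days: 43 − 30 = 13 left.
13 days into October 1935 → October 13, 1935.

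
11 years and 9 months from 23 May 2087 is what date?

February 23, 2099

Counting forward 11 years and 9 months from May 23, 2087.
+11 years → 2098; month 5 + 9 = 14, which is month 2 of year 2099 → February 2099.
Day 23 is valid in February, giving February 23, 2099.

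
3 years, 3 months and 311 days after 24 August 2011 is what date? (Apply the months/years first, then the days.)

October 1, 2015

Adding 3 years, 3 months and 311 days from August 24, 2011: first the month/year part, then the days.
+3 years → 2014; month 8 + 3 = 11 → November 2014.
Day 24 is valid in November, giving November 24, 2014.
Now add 311 days from November 24, 2014.
November has 30 days, so 30 − 24 = 6 days remain after November 24, 2014; 311 − 6 = 305 left.
December 2014 has 31 days: 305 − 31 = 274 left.
January 2015 has 31 days: 274 − 31 = 243 left.
February 2015 has 28 days (2015 is not a leap year): 243 − 28 = 215 left.
March 2015 has 31 days: 215 − 31 = 184 left.
April 2015 has 30 days: 184 − 30 = 154 left.
May 2015 has 31 days: 154 − 31 = 123 left.
June 2015 has 30 days: 123 − 30 = 93 left.
July 2015 has 31 days: 93 − 31 = 62 left.
August 2015 has 31 days: 62 − 31 = 31 left.
September 2015 has 30 days: 31 − 30 = 1 left.
1 day into October 2015 → October 1, 2015.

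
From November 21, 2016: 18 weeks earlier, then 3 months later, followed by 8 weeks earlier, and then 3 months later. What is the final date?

Going back 18 weeks (= 126 days) from November 21, 2016:
Going back 21 days from November 21, 2016 reaches the end of the previous month; 126 − 21 = 105 left.
October 2016 has 31 days: 105 − 31 = 74 left.
September 2016 has 30 days: 74 − 30 = 44 left.
August 2016 has 31 days: 44 − 31 = 13 left.
July 2016 has 31 days; 31 − 13 = 18 → July 18, 2016.
Advancing 3 months from July 18, 2016:
month 7 + 3 = 10 → October 2016.
Day 18 is valid in October, giving October 18, 2016.
Subtracting 8 weeks (= 56 days) from October 18, 2016:
Going back 18 days from October 18, 2016 reaches the end of the previous month; 56 − 18 = 38 left.
September 2016 has 30 days: 38 − 30 = 8 left.
August 2016 has 31 days; 31 − 8 = 23 → August 23, 2016.
Counting forward 3 months from August 23, 2016:
month 8 + 3 = 11 → November 2016.
Day 23 is valid in November, giving November 23, 2016.

November 23, 2016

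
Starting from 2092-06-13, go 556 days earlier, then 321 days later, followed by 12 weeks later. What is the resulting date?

Subtracting 556 days from June 13, 2092:
Going back 13 days from June 13, 2092 reaches the end of the previous month; 556 − 13 = 543 left.
May 2092 has 31 days: 543 − 31 = 512 left.
April 2092 has 30 days: 512 − 30 = 482 left.
March 2092 has 31 days: 482 − 31 = 451 left.
February 2092 has 29 days (2092 is a leap year): 451 − 29 = 422 left.
January 2092 has 31 days: 422 − 31 = 391 left.
December 2091 has 31 days: 391 − 31 = 360 left.
November 2091 has 30 days: 360 − 30 = 330 left.
October 2091 has 31 days: 330 − 31 = 299 left.
September 2091 has 30 days: 299 − 30 = 269 left.
August 2091 has 31 days: 269 − 31 = 238 left.
July 2091 has 31 days: 238 − 31 = 207 left.
June 2091 has 30 days: 207 − 30 = 177 left.
May 2091 has 31 days: 177 − 31 = 146 left.
April 2091 has 30 days: 146 − 30 = 116 left.
March 2091 has 31 days: 116 − 31 = 85 left.
February 2091 has 28 days (2091 is not a leap year): 85 − 28 = 57 left.
January 2091 has 31 days: 57 − 31 = 26 left.
December 2090 has 31 days; 31 − 26 = 5 → December 5, 2090.
Counting forward 321 days from December 5, 2090:
December has 31 days, so 31 − 5 = 26 days remain after December 5, 2090; 321 − 26 = 295 left.
January 2091 has 31 days: 295 − 31 = 264 left.
February 2091 has 28 days (2091 is not a leap year): 264 − 28 = 236 left.
March 2091 has 31 days: 236 − 31 = 205 left.
April 2091 has 30 days: 205 − 30 = 175 left.
May 2091 has 31 days: 175 − 31 = 144 left.
June 2091 has 30 days: 144 − 30 = 114 left.
July 2091 has 31 days: 114 − 31 = 83 left.
August 2091 has 31 days: 83 − 31 = 52 left.
September 2091 has 30 days: 52 − 30 = 22 left.
22 days into October 2091 → October 22, 2091.
Counting forward 12 weeks (= 84 days) from October 22, 2091:
October has 31 days, so 31 − 22 = 9 days remain after October 22, 2091; 84 − 9 = 75 left.
November 2091 has 30 days: 75 − 30 = 45 left.
December 2091 has 31 days: 45 − 31 = 14 left.
14 days into January 2092 → January 14, 2092.

January 14, 2092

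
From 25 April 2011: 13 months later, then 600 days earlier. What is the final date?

October 3, 2010

Adding 13 months from April 25, 2011:
month 4 + 13 = 17, which is month 5 of year 2012 → May 2012.
Day 25 is valid in May, giving May 25, 2012.
Going back 600 days from May 25, 2012:
Going back 25 days from May 25, 2012 reaches the end of the previous month; 600 − 25 = 575 left.
April 2012 has 30 days: 575 − 30 = 545 left.
March 2012 has 31 days: 545 − 31 = 514 left.
February 2012 has 29 days (2012 is a leap year): 514 − 29 = 485 left.
January 2012 has 31 days: 485 − 31 = 454 left.
December 2011 has 31 days: 454 − 31 = 423 left.
November 2011 has 30 days: 423 − 30 = 393 left.
October 2011 has 31 days: 393 − 31 = 362 left.
September 2011 has 30 days: 362 − 30 = 332 left.
August 2011 has 31 days: 332 − 31 = 301 left.
July 2011 has 31 days: 301 − 31 = 270 left.
June 2011 has 30 days: 270 − 30 = 240 left.
May 2011 has 31 days: 240 − 31 = 209 left.
April 2011 has 30 days: 209 − 30 = 179 left.
March 2011 has 31 days: 179 − 31 = 148 left.
February 2011 has 28 days (2011 is not a leap year): 148 − 28 = 120 left.
January 2011 has 31 days: 120 − 31 = 89 left.
December 2010 has 31 days: 89 − 31 = 58 left.
November 2010 has 30 days: 58 − 30 = 28 left.
October 2010 has 31 days; 31 − 28 = 3 → October 3, 2010.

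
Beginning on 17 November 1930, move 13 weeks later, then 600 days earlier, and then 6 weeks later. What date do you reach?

Adding 13 weeks (= 91 days) from November 17, 1930:
November has 30 days, so 30 − 17 = 13 days remain after November 17, 1930; 91 − 13 = 78 left.
December 1930 has 31 days: 78 − 31 = 47 left.
January 1931 has 31 days: 47 − 31 = 16 left.
16 days into February 1931 → February 16, 1931.
Subtracting 600 days from February 16, 1931:
Going back 16 days from February 16, 1931 reaches the end of the previous month; 600 − 16 = 584 left.
January 1931 has 31 days: 584 − 31 = 553 left.
December 1930 has 31 days: 553 − 31 = 522 left.
November 1930 has 30 days: 522 − 30 = 492 left.
October 1930 has 31 days: 492 − 31 = 461 left.
September 1930 has 30 days: 461 − 30 = 431 left.
August 1930 has 31 days: 431 − 31 = 400 left.
July 1930 has 31 days: 400 − 31 = 369 left.
June 1930 has 30 days: 369 − 30 = 339 left.
May 1930 has 31 days: 339 − 31 = 308 left.
April 1930 has 30 days: 308 − 30 = 278 left.
March 1930 has 31 days: 278 − 31 = 247 left.
February 1930 has 28 days (1930 is not a leap year): 247 − 28 = 219 left.
January 1930 has 31 days: 219 − 31 = 188 left.
December 1929 has 31 days: 188 − 31 = 157 left.
November 1929 has 30 days: 157 − 30 = 127 left.
October 1929 has 31 days: 127 − 31 = 96 left.
September 1929 has 30 days: 96 − 30 = 66 left.
August 1929 has 31 days: 66 − 31 = 35 left.
July 1929 has 31 days: 35 − 31 = 4 left.
June 1929 has 30 days; 30 − 4 = 26 → June 26, 1929.
Advancing 6 weeks (= 42 days) from June 26, 1929:
June has 30 days, so 30 − 26 = 4 days remain after June 26, 1929; 42 − 4 = 38 left.
July 1929 has 31 days: 38 − 31 = 7 left.
7 days into August 1929 → August 7, 1929.

August 7, 1929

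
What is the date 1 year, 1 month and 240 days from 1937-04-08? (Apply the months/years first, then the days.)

Counting forward 1 year, 1 month and 240 days from April 8, 1937: first the month/year part, then the days.
+1 year → 1938; month 4 + 1 = 5 → May 1938.
Day 8 is valid in May, giving May 8, 1938.
Now add 240 days from May 8, 1938.
May has 31 days, so 31 − 8 = 23 days remain after May 8, 1938; 240 − 23 = 217 left.
June 1938 has 30 days: 217 − 30 = 187 left.
July 1938 has 31 days: 187 − 31 = 156 left.
August 1938 has 31 days: 156 − 31 = 125 left.
September 1938 has 30 days: 125 − 30 = 95 left.
October 1938 has 31 days: 95 − 31 = 64 left.
November 1938 has 30 days: 64 − 30 = 34 left.
December 1938 has 31 days: 34 − 31 = 3 left.
3 days into January 1939 → January 3, 1939.

January 3, 1939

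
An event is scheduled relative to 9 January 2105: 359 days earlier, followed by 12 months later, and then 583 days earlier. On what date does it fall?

June 13, 2103

Counting back 359 days from January 9, 2105:
Going back 9 days from January 9, 2105 reaches the end of the previous month; 359 − 9 = 350 left.
December 2104 has 31 days: 350 − 31 = 319 left.
November 2104 has 30 days: 319 − 30 = 289 left.
October 2104 has 31 days: 289 − 31 = 258 left.
September 2104 has 30 days: 258 − 30 = 228 left.
August 2104 has 31 days: 228 − 31 = 197 left.
July 2104 has 31 days: 197 − 31 = 166 left.
June 2104 has 30 days: 166 − 30 = 136 left.
May 2104 has 31 days: 136 − 31 = 105 left.
April 2104 has 30 days: 105 − 30 = 75 left.
March 2104 has 31 days: 75 − 31 = 44 left.
February 2104 has 29 days (2104 is a leap year): 44 − 29 = 15 left.
January 2104 has 31 days; 31 − 15 = 16 → January 16, 2104.
Adding 12 months from January 16, 2104:
month 1 + 12 = 13, which is month 1 of year 2105 → January 2105.
Day 16 is valid in January, giving January 16, 2105.
Subtracting 583 days from January 16, 2105:
Going back 16 days from January 16, 2105 reaches the end of the previous month; 583 − 16 = 567 left.
December 2104 has 31 days: 567 − 31 = 536 left.
November 2104 has 30 days: 536 − 30 = 506 left.
October 2104 has 31 days: 506 − 31 = 475 left.
September 2104 has 30 days: 475 − 30 = 445 left.
August 2104 has 31 days: 445 − 31 = 414 left.
July 2104 has 31 days: 414 − 31 = 383 left.
June 2104 has 30 days: 383 − 30 = 353 left.
May 2104 has 31 days: 353 − 31 = 322 left.
April 2104 has 30 days: 322 − 30 = 292 left.
March 2104 has 31 days: 292 − 31 = 261 left.
February 2104 has 29 days (2104 is a leap year): 261 − 29 = 232 left.
January 2104 has 31 days: 232 − 31 = 201 left.
December 2103 has 31 days: 201 − 31 = 170 left.
November 2103 has 30 days: 170 − 30 = 140 left.
October 2103 has 31 days: 140 − 31 = 109 left.
September 2103 has 30 days: 109 − 30 = 79 left.
August 2103 has 31 days: 79 − 31 = 48 left.
July 2103 has 31 days: 48 − 31 = 17 left.
June 2103 has 30 days; 30 − 17 = 13 → June 13, 2103.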